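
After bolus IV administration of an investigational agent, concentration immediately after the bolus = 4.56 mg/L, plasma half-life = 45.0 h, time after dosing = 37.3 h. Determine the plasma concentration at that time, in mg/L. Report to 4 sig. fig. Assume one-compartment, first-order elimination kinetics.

k = ln2 / t½ = 0.693147 / 45.0 = 0.01540 h⁻¹
C = C₀ · e^(−k·t) = 4.560 × e^(−0.01540 × 37.3)
  = 4.560 × 0.5630 = 2.567 mg/L

2.567 mg/L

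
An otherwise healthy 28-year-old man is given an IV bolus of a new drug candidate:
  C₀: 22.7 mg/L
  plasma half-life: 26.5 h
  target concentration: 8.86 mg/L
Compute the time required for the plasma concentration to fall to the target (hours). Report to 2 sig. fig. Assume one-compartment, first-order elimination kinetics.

36 h

k = ln2 / t½ = 0.693147 / 26.5 = 0.02616 h⁻¹
t = ln(C₀ / C) / k = ln(22.70 / 8.86) / 0.02616
  = ln(2.562) / 0.02616 = 0.9408 / 0.02616 = 35.96 h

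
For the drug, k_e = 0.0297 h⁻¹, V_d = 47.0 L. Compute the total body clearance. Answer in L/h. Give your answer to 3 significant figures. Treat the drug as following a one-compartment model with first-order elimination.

1.40 L/h

CL = k × Vd = 0.0297 × 47.0 = 1.396 L/h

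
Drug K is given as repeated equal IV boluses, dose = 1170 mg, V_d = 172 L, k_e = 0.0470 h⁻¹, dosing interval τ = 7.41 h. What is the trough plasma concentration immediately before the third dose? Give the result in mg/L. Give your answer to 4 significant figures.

8.191 mg/L

C₀ per dose = Dose / Vd = 1170 / 172 = 6.802 mg/L
Fraction remaining after one interval: r = e^(−kτ) = e^(−0.04700 × 7.41) = 0.7059
Before dose 3, 2 doses have been given (aged 1τ, 2τ).
C_trough = C₀ × (r + r²) = 6.802 × (0.7059 + 0.4983) = 8.191 mg/L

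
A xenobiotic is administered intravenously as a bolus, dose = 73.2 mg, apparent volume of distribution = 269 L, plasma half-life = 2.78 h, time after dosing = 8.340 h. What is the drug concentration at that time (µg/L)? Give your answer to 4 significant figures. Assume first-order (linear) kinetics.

C₀ = Dose / Vd = 73.20 / 269 = 0.2721 mg/L
k = ln2 / t½ = 0.693147 / 2.78 = 0.2493 h⁻¹
t / t½ = 8.340 / 2.78 = 3 half-lives
C = C₀ × (1/2)^3 = 0.2721 × 0.1250 = 0.03401 mg/L
Convert: 0.03401 mg/L × 1000 = 34.01 µg/L

34.01 µg/L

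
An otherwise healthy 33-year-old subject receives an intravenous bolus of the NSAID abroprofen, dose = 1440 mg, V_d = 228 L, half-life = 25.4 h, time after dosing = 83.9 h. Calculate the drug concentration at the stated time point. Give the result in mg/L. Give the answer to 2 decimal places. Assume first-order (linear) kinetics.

0.64 mg/L

C₀ = Dose / Vd = 1440 / 228 = 6.316 mg/L
k = ln2 / t½ = 0.693147 / 25.4 = 0.02729 h⁻¹
C = C₀ · e^(−k·t) = 6.316 × e^(−0.02729 × 83.9)
  = 6.316 × 0.1013 = 0.6398 mg/L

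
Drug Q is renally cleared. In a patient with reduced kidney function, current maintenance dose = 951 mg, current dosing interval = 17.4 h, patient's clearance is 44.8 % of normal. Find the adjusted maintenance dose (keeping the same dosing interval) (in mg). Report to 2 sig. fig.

430 mg

To keep the same average steady-state level, dosing rate must scale with clearance.
CL ratio = 44.8 / 100 = 0.4480
New dose (same interval) = 951 × 0.4480 = 426.0 mg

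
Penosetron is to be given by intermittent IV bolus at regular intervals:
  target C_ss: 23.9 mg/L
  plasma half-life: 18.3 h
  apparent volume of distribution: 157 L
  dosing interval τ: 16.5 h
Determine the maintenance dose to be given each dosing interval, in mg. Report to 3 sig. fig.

2350 mg

k = ln2 / t½ = 0.693147 / 18.3 = 0.03788 h⁻¹
CL = k × Vd = 0.03788 × 157 = 5.947 L/h
At steady state, Dose/τ = Css × CL.
Dose = Css × CL × τ = 23.9 × 5.947 × 16.5 = 2345 mg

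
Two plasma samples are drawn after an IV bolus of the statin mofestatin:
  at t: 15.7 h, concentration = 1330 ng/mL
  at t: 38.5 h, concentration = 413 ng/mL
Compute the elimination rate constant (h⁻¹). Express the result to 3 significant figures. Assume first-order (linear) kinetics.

k = ln(C₁/C₂) / (t₂ − t₁) = ln(1330/413) / (38.5 − 15.7)
  = 1.169 / 22.80 = 0.05127 h⁻¹

0.0513 h⁻¹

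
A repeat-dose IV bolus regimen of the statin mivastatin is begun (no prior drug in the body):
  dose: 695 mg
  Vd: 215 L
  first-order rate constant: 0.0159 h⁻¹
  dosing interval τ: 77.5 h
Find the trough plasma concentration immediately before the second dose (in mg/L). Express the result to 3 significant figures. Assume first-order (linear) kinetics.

0.943 mg/L

C₀ per dose = Dose / Vd = 695 / 215 = 3.233 mg/L
Fraction remaining after one interval: r = e^(−kτ) = e^(−0.01590 × 77.5) = 0.2916
Before dose 2, 1 dose has been given (aged 1τ).
C_trough = C₀ × r = 3.233 × 0.2916 = 0.9427 mg/L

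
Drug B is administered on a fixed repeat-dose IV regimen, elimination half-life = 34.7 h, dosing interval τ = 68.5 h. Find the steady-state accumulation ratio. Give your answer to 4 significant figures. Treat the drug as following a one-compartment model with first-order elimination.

k = ln2 / t½ = 0.693147 / 34.7 = 0.01998 h⁻¹
e^(−kτ) = e^(−0.01998 × 68.5) = 0.2545
Accumulation ratio R = 1 / (1 − e^(−kτ)) = 1 / (1 − 0.2545) = 1.341

1.341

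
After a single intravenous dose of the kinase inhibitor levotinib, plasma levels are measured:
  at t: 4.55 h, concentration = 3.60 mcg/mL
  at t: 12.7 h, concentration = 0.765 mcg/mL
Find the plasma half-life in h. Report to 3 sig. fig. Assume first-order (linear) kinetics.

k = ln(C₁/C₂) / (t₂ − t₁) = ln(3.60/0.765) / (12.7 − 4.55)
  = 1.549 / 8.150 = 0.1901 h⁻¹
t½ = ln2 / k = 0.693147 / 0.1901 = 3.646 h

3.65 h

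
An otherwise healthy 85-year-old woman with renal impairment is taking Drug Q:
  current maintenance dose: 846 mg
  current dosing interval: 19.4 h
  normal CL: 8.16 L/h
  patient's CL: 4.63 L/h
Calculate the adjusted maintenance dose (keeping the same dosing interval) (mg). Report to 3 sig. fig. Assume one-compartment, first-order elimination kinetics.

To keep the same average steady-state level, dosing rate must scale with clearance.
CL ratio = 4.63 / 8.16 = 0.5674
New dose (same interval) = 846 × 0.5674 = 480.0 mg

480 mg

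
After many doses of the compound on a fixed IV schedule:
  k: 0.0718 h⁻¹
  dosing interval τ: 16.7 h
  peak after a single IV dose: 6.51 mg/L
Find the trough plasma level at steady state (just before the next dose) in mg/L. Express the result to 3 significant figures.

e^(−kτ) = e^(−0.07180 × 16.7) = 0.3015
Accumulation ratio R = 1 / (1 − e^(−kτ)) = 1 / (1 − 0.3015) = 1.432
Steady-state trough = C₀ × R × e^(−kτ) = 6.51 × 1.432 × 0.3015 = 2.811 mg/L

2.81 mg/L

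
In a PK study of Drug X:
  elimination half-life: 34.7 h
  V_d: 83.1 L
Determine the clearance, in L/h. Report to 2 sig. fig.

1.7 L/h

k = ln2 / t½ = 0.693147 / 34.7 = 0.01998 h⁻¹
CL = k × Vd = 0.01998 × 83.1 = 1.660 L/h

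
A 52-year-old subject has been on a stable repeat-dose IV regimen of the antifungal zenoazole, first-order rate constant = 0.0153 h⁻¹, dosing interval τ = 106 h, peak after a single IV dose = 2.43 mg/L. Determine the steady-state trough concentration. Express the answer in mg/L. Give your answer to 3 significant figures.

e^(−kτ) = e^(−0.01530 × 106) = 0.1975
Accumulation ratio R = 1 / (1 − e^(−kτ)) = 1 / (1 − 0.1975) = 1.246
Steady-state trough = C₀ × R × e^(−kτ) = 2.43 × 1.246 × 0.1975 = 0.5980 mg/L

0.598 mg/L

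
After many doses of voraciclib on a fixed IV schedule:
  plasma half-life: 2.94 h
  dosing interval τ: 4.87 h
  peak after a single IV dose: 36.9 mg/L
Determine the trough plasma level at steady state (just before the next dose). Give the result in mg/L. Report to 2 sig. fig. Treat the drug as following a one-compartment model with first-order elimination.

k = ln2 / t½ = 0.693147 / 2.94 = 0.2358 h⁻¹
e^(−kτ) = e^(−0.2358 × 4.87) = 0.3172
Accumulation ratio R = 1 / (1 − e^(−kτ)) = 1 / (1 − 0.3172) = 1.465
Steady-state trough = C₀ × R × e^(−kτ) = 36.9 × 1.465 × 0.3172 = 17.15 mg/L

17 mg/L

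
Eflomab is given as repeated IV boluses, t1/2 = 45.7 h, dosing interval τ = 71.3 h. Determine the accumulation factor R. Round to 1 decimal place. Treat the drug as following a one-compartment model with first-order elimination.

1.5

k = ln2 / t½ = 0.693147 / 45.7 = 0.01517 h⁻¹
e^(−kτ) = e^(−0.01517 × 71.3) = 0.3390
Accumulation ratio R = 1 / (1 − e^(−kτ)) = 1 / (1 − 0.3390) = 1.513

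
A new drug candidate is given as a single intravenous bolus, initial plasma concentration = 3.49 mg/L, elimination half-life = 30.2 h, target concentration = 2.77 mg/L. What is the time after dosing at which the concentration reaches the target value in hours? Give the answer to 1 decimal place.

10.1 h

k = ln2 / t½ = 0.693147 / 30.2 = 0.02295 h⁻¹
t = ln(C₀ / C) / k = ln(3.490 / 2.77) / 0.02295
  = ln(1.260) / 0.02295 = 0.2311 / 0.02295 = 10.07 h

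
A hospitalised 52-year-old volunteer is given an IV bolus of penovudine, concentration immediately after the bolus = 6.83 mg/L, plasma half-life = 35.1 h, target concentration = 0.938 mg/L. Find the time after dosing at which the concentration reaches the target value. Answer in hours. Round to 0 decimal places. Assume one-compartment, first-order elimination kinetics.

k = ln2 / t½ = 0.693147 / 35.1 = 0.01975 h⁻¹
t = ln(C₀ / C) / k = ln(6.830 / 0.938) / 0.01975
  = ln(7.281) / 0.01975 = 1.985 / 0.01975 = 100.5 h

101 h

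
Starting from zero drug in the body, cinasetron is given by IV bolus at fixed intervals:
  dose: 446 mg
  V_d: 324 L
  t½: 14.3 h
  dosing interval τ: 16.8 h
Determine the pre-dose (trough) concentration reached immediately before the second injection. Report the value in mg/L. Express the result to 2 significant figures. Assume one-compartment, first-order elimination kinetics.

0.61 mg/L

C₀ per dose = Dose / Vd = 446 / 324 = 1.377 mg/L
k = ln2 / t½ = 0.693147 / 14.3 = 0.04847 h⁻¹
Fraction remaining after one interval: r = e^(−kτ) = e^(−0.04847 × 16.8) = 0.4430
Before dose 2, 1 dose has been given (aged 1τ).
C_trough = C₀ × r = 1.377 × 0.4430 = 0.6100 mg/L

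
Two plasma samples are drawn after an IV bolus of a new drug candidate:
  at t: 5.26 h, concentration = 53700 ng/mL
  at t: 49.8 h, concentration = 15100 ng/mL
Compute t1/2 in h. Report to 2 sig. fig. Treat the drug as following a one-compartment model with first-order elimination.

k = ln(C₁/C₂) / (t₂ − t₁) = ln(53700/15100) / (49.8 − 5.26)
  = 1.269 / 44.54 = 0.02849 h⁻¹
t½ = ln2 / k = 0.693147 / 0.02849 = 24.33 h

24 h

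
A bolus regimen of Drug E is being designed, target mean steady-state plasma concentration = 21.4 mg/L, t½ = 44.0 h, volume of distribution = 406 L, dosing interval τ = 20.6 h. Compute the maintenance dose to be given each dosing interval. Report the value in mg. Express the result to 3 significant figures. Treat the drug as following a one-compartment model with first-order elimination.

k = ln2 / t½ = 0.693147 / 44.0 = 0.01575 h⁻¹
CL = k × Vd = 0.01575 × 406 = 6.395 L/h
At steady state, Dose/τ = Css × CL.
Dose = Css × CL × τ = 21.4 × 6.395 × 20.6 = 2819 mg

2820 mg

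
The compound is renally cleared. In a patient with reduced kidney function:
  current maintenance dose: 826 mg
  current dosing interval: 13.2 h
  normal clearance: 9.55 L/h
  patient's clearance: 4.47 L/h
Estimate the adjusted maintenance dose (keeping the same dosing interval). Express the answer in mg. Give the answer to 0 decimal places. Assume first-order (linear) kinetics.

To keep the same average steady-state level, dosing rate must scale with clearance.
CL ratio = 4.47 / 9.55 = 0.4681
New dose (same interval) = 826 × 0.4681 = 386.7 mg

387 mg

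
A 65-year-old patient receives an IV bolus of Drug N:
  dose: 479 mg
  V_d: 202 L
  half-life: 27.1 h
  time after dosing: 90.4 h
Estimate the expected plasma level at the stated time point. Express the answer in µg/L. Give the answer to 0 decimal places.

C₀ = Dose / Vd = 479.0 / 202 = 2.371 mg/L
k = ln2 / t½ = 0.693147 / 27.1 = 0.02558 h⁻¹
C = C₀ · e^(−k·t) = 2.371 × e^(−0.02558 × 90.4)
  = 2.371 × 0.09902 = 0.2348 mg/L
Convert: 0.2348 mg/L × 1000 = 234.8 µg/L

235 µg/L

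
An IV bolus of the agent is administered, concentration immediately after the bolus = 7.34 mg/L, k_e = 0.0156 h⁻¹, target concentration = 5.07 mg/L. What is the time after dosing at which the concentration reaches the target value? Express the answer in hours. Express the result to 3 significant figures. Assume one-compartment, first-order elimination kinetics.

t = ln(C₀ / C) / k = ln(7.340 / 5.07) / 0.01560
  = ln(1.448) / 0.01560 = 0.3702 / 0.01560 = 23.73 h

23.7 h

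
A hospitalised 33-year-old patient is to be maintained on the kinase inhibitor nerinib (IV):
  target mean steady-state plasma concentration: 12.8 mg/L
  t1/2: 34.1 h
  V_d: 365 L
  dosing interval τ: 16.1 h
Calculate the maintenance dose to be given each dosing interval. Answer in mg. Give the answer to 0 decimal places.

1529 mg

k = ln2 / t½ = 0.693147 / 34.1 = 0.02033 h⁻¹
CL = k × Vd = 0.02033 × 365 = 7.420 L/h
At steady state, Dose/τ = Css × CL.
Dose = Css × CL × τ = 12.8 × 7.420 × 16.1 = 1529 mg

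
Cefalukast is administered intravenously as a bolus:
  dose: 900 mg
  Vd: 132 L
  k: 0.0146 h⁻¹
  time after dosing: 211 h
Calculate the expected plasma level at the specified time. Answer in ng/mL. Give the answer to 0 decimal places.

C₀ = Dose / Vd = 900.0 / 132 = 6.818 mg/L
C = C₀ · e^(−k·t) = 6.818 × e^(−0.01460 × 211)
  = 6.818 × 0.04593 = 0.3132 mg/L
Convert: 0.3132 mg/L × 1000 = 313.2 ng/mL

313 ng/mL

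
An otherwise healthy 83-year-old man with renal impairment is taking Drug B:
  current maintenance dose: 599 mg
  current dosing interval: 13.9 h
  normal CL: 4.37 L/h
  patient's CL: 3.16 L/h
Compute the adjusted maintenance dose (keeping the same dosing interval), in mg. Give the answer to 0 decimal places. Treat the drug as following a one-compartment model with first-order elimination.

433 mg

To keep the same average steady-state level, dosing rate must scale with clearance.
CL ratio = 3.16 / 4.37 = 0.7231
New dose (same interval) = 599 × 0.7231 = 433.1 mg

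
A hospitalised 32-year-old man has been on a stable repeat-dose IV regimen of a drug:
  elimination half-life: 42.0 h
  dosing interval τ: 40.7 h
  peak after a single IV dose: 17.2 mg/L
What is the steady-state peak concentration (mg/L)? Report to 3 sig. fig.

k = ln2 / t½ = 0.693147 / 42.0 = 0.01650 h⁻¹
e^(−kτ) = e^(−0.01650 × 40.7) = 0.5109
Accumulation ratio R = 1 / (1 − e^(−kτ)) = 1 / (1 − 0.5109) = 2.045
Steady-state peak = C₀ × R = 17.2 × 2.045 = 35.17 mg/L

35.2 mg/L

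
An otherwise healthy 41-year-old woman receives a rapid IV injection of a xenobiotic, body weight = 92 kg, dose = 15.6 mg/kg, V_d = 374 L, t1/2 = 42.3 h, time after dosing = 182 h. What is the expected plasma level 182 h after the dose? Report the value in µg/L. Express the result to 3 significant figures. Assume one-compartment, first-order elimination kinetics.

Total dose = 15.6 × 92 = 1435 mg
C₀ = Dose / Vd = 1435 / 374 = 3.837 mg/L
k = ln2 / t½ = 0.693147 / 42.3 = 0.01639 h⁻¹
C = C₀ · e^(−k·t) = 3.837 × e^(−0.01639 × 182)
  = 3.837 × 0.05064 = 0.1943 mg/L
Convert: 0.1943 mg/L × 1000 = 194.3 µg/L

194 µg/L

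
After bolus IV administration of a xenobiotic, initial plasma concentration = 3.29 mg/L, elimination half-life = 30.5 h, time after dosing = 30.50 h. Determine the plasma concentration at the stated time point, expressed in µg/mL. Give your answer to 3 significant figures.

1.65 µg/mL

k = ln2 / t½ = 0.693147 / 30.5 = 0.02273 h⁻¹
t / t½ = 30.50 / 30.5 = 1 half-lives
C = C₀ × (1/2)^1 = 3.290 × 0.5000 = 1.645 mg/L
(1.645 mg/L = 1.645 µg/mL)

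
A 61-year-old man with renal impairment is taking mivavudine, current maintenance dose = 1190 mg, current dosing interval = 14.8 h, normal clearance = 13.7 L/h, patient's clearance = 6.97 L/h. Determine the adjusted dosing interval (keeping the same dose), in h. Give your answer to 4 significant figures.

To keep the same average steady-state level, dosing rate must scale with clearance.
CL ratio = 6.97 / 13.7 = 0.5088
New interval (same dose) = 14.8 / 0.5088 = 29.09 h

29.09 h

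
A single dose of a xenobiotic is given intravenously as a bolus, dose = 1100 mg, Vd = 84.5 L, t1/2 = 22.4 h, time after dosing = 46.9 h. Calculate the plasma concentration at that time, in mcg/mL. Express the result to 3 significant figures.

3.05 mcg/mL

C₀ = Dose / Vd = 1100 / 84.5 = 13.02 mg/L
k = ln2 / t½ = 0.693147 / 22.4 = 0.03094 h⁻¹
C = C₀ · e^(−k·t) = 13.02 × e^(−0.03094 × 46.9)
  = 13.02 × 0.2343 = 3.051 mg/L
(3.051 mg/L = 3.051 mcg/mL)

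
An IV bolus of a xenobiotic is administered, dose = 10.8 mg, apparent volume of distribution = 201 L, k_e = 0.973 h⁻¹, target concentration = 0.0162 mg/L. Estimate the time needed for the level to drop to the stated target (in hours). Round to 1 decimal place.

C₀ = Dose / Vd = 10.80 / 201 = 0.05373 mg/L
t = ln(C₀ / C) / k = ln(0.05373 / 0.0162) / 0.9730
  = ln(3.317) / 0.9730 = 1.199 / 0.9730 = 1.232 h

1.2 h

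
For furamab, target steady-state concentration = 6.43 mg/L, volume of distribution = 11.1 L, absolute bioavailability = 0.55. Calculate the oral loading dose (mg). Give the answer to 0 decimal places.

LD = Css × Vd / F = 6.43 × 11.1 / 0.55 = 129.8 mg

130 mg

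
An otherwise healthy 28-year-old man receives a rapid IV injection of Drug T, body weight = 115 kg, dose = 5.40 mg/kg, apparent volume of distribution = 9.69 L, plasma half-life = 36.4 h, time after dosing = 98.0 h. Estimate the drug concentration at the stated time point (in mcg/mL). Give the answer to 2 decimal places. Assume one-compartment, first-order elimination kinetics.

9.92 mcg/mL

Total dose = 5.40 × 115 = 621.0 mg
C₀ = Dose / Vd = 621.0 / 9.69 = 64.09 mg/L
k = ln2 / t½ = 0.693147 / 36.4 = 0.01904 h⁻¹
C = C₀ · e^(−k·t) = 64.09 × e^(−0.01904 × 98.0)
  = 64.09 × 0.1548 = 9.921 mg/L
(9.921 mg/L = 9.921 mcg/mL)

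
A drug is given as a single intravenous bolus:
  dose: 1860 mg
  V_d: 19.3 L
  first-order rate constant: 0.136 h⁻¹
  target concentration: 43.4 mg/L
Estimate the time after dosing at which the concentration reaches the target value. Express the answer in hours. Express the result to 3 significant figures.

5.87 h

C₀ = Dose / Vd = 1860 / 19.3 = 96.37 mg/L
t = ln(C₀ / C) / k = ln(96.37 / 43.4) / 0.1360
  = ln(2.221) / 0.1360 = 0.7980 / 0.1360 = 5.868 h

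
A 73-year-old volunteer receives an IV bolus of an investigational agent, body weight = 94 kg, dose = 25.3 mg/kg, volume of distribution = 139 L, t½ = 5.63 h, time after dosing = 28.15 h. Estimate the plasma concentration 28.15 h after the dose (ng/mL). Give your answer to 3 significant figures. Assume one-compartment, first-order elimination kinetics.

535 ng/mL

Total dose = 25.3 × 94 = 2378 mg
C₀ = Dose / Vd = 2378 / 139 = 17.11 mg/L
k = ln2 / t½ = 0.693147 / 5.63 = 0.1231 h⁻¹
t / t½ = 28.15 / 5.63 = 5 half-lives
C = C₀ × (1/2)^5 = 17.11 × 0.03125 = 0.5347 mg/L
Convert: 0.5347 mg/L × 1000 = 534.7 ng/mL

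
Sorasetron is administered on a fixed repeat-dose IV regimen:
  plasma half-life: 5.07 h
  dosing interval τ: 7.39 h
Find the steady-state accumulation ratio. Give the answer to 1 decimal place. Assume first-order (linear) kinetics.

k = ln2 / t½ = 0.693147 / 5.07 = 0.1367 h⁻¹
e^(−kτ) = e^(−0.1367 × 7.39) = 0.3641
Accumulation ratio R = 1 / (1 − e^(−kτ)) = 1 / (1 − 0.3641) = 1.573

1.6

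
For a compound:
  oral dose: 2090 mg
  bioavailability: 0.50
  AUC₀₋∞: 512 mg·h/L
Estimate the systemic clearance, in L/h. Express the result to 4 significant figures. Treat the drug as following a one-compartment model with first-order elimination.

2.041 L/h

CL = F·Dose / AUC = 0.50 × 2090 / 512 = 2.041 L/h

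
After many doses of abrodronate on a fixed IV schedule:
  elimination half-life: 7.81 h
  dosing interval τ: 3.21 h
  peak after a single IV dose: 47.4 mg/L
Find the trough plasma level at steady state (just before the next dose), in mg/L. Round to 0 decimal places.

k = ln2 / t½ = 0.693147 / 7.81 = 0.08875 h⁻¹
e^(−kτ) = e^(−0.08875 × 3.21) = 0.7521
Accumulation ratio R = 1 / (1 − e^(−kτ)) = 1 / (1 − 0.7521) = 4.034
Steady-state trough = C₀ × R × e^(−kτ) = 47.4 × 4.034 × 0.7521 = 143.8 mg/L

144 mg/L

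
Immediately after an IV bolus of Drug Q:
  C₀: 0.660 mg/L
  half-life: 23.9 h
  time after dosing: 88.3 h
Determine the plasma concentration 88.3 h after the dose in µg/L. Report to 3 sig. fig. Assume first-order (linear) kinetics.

51.0 µg/L

k = ln2 / t½ = 0.693147 / 23.9 = 0.02900 h⁻¹
C = C₀ · e^(−k·t) = 0.6600 × e^(−0.02900 × 88.3)
  = 0.6600 × 0.07725 = 0.05099 mg/L
Convert: 0.05099 mg/L × 1000 = 50.99 µg/L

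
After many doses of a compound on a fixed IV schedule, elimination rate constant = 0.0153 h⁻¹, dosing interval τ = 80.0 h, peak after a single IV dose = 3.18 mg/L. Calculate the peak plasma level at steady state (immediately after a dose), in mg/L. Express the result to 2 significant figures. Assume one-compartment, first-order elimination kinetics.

4.5 mg/L

e^(−kτ) = e^(−0.01530 × 80.0) = 0.2941
Accumulation ratio R = 1 / (1 − e^(−kτ)) = 1 / (1 − 0.2941) = 1.417
Steady-state peak = C₀ × R = 3.18 × 1.417 = 4.506 mg/L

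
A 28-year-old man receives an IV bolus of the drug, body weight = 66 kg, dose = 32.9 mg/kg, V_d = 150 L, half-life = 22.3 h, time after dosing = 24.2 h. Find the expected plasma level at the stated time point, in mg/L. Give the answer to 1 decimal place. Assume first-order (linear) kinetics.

Total dose = 32.9 × 66 = 2171 mg
C₀ = Dose / Vd = 2171 / 150 = 14.47 mg/L
k = ln2 / t½ = 0.693147 / 22.3 = 0.03108 h⁻¹
C = C₀ · e^(−k·t) = 14.47 × e^(−0.03108 × 24.2)
  = 14.47 × 0.4714 = 6.821 mg/L

6.8 mg/L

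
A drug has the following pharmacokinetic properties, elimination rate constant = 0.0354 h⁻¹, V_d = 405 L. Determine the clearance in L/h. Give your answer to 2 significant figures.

CL = k × Vd = 0.0354 × 405 = 14.34 L/h

14 L/h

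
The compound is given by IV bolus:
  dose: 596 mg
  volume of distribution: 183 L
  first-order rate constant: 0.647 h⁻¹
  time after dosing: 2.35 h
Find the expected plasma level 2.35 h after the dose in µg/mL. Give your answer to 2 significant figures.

C₀ = Dose / Vd = 596.0 / 183 = 3.257 mg/L
C = C₀ · e^(−k·t) = 3.257 × e^(−0.6470 × 2.35)
  = 3.257 × 0.2186 = 0.7120 mg/L
(0.7120 mg/L = 0.7120 µg/mL)

0.71 µg/mL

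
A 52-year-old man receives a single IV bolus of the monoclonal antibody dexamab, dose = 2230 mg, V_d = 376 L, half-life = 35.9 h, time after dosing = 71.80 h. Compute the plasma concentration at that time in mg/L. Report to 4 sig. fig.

1.483 mg/L

C₀ = Dose / Vd = 2230 / 376 = 5.931 mg/L
k = ln2 / t½ = 0.693147 / 35.9 = 0.01931 h⁻¹
t / t½ = 71.80 / 35.9 = 2 half-lives
C = C₀ × (1/2)^2 = 5.931 × 0.2500 = 1.483 mg/L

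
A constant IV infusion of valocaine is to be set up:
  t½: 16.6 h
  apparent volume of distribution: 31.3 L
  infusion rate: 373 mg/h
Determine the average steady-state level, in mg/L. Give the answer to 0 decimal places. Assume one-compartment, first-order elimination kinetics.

285 mg/L

k = ln2 / t½ = 0.693147 / 16.6 = 0.04176 h⁻¹
CL = k × Vd = 0.04176 × 31.3 = 1.307 L/h
At steady state Css = R₀ / CL = 373 / 1.307 = 285.4 mg/L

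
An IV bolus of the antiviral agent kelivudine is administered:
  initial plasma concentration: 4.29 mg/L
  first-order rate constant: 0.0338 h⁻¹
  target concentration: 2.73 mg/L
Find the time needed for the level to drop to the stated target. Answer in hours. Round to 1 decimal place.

t = ln(C₀ / C) / k = ln(4.290 / 2.73) / 0.03380
  = ln(1.571) / 0.03380 = 0.4517 / 0.03380 = 13.36 h

13.4 h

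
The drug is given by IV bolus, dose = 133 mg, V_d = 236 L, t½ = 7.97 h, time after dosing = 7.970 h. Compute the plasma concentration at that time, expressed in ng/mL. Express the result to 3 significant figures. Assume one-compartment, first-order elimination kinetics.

282 ng/mL

C₀ = Dose / Vd = 133.0 / 236 = 0.5636 mg/L
k = ln2 / t½ = 0.693147 / 7.97 = 0.08697 h⁻¹
t / t½ = 7.970 / 7.97 = 1 half-lives
C = C₀ × (1/2)^1 = 0.5636 × 0.5000 = 0.2818 mg/L
Convert: 0.2818 mg/L × 1000 = 281.8 ng/mL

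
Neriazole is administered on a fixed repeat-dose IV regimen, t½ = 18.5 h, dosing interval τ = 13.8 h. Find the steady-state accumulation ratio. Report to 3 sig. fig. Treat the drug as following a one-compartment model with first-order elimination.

k = ln2 / t½ = 0.693147 / 18.5 = 0.03747 h⁻¹
e^(−kτ) = e^(−0.03747 × 13.8) = 0.5963
Accumulation ratio R = 1 / (1 − e^(−kτ)) = 1 / (1 − 0.5963) = 2.477

2.48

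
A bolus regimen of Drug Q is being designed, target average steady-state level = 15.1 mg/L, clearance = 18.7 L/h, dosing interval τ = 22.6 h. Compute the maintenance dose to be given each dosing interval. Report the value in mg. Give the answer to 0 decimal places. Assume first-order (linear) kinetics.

6382 mg

At steady state, Dose/τ = Css × CL.
Dose = Css × CL × τ = 15.1 × 18.70 × 22.6 = 6382 mg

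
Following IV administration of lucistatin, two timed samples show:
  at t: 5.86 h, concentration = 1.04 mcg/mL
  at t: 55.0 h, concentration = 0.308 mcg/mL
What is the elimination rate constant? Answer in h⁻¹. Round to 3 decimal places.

k = ln(C₁/C₂) / (t₂ − t₁) = ln(1.04/0.308) / (55.0 − 5.86)
  = 1.217 / 49.14 = 0.02477 h⁻¹

0.025 h⁻¹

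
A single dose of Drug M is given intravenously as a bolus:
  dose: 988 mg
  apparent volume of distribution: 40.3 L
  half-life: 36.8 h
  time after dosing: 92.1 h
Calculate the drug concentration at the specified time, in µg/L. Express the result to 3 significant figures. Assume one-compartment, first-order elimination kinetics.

C₀ = Dose / Vd = 988.0 / 40.3 = 24.52 mg/L
k = ln2 / t½ = 0.693147 / 36.8 = 0.01884 h⁻¹
C = C₀ · e^(−k·t) = 24.52 × e^(−0.01884 × 92.1)
  = 24.52 × 0.1764 = 4.325 mg/L
Convert: 4.325 mg/L × 1000 = 4325 µg/L

4330 µg/L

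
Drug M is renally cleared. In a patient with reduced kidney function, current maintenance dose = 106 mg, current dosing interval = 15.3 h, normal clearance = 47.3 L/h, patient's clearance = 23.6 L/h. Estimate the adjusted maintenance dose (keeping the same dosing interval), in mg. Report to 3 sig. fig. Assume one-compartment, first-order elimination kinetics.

52.9 mg

To keep the same average steady-state level, dosing rate must scale with clearance.
CL ratio = 23.6 / 47.3 = 0.4989
New dose (same interval) = 106 × 0.4989 = 52.88 mg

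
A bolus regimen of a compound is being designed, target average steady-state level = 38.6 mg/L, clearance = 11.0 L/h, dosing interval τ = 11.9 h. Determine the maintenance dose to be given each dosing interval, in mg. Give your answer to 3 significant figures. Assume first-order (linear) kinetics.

5050 mg

At steady state, Dose/τ = Css × CL.
Dose = Css × CL × τ = 38.6 × 11.00 × 11.9 = 5053 mg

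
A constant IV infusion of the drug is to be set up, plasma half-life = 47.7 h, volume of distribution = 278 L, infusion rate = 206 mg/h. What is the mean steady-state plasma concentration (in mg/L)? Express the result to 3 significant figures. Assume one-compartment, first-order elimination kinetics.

k = ln2 / t½ = 0.693147 / 47.7 = 0.01453 h⁻¹
CL = k × Vd = 0.01453 × 278 = 4.039 L/h
At steady state Css = R₀ / CL = 206 / 4.039 = 51.00 mg/L

51.0 mg/L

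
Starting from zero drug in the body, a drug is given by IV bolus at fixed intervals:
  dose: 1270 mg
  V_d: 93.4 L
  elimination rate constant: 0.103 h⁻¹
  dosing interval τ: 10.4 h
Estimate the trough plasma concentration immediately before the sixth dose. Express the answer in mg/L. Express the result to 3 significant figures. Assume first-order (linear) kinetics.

C₀ per dose = Dose / Vd = 1270 / 93.4 = 13.60 mg/L
Fraction remaining after one interval: r = e^(−kτ) = e^(−0.1030 × 10.4) = 0.3426
Before dose 6, 5 doses have been given (aged 1τ, 2τ, 3τ, 4τ, 5τ).
C_trough = C₀ × (r + r² + … + r^5) = C₀ × r(1−r^5)/(1−r)
        = 13.60 × 0.3426 × (1 − 0.004720) / (1 − 0.3426) = 7.054 mg/L

7.05 mg/L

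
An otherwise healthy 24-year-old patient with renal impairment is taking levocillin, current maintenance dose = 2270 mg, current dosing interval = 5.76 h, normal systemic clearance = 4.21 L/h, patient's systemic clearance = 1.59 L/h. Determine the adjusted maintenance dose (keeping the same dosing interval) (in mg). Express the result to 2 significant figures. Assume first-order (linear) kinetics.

860 mg

To keep the same average steady-state level, dosing rate must scale with clearance.
CL ratio = 1.59 / 4.21 = 0.3777
New dose (same interval) = 2270 × 0.3777 = 857.4 mg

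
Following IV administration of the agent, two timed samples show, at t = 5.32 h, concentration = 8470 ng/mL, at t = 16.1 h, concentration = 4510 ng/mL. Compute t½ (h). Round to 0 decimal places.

k = ln(C₁/C₂) / (t₂ − t₁) = ln(8470/4510) / (16.1 − 5.32)
  = 0.6302 / 10.78 = 0.05846 h⁻¹
t½ = ln2 / k = 0.693147 / 0.05846 = 11.86 h

12 h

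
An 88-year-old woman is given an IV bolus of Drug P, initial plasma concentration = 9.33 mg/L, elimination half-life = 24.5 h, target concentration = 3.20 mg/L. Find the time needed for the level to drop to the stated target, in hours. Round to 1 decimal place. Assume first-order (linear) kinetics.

k = ln2 / t½ = 0.693147 / 24.5 = 0.02829 h⁻¹
t = ln(C₀ / C) / k = ln(9.330 / 3.20) / 0.02829
  = ln(2.916) / 0.02829 = 1.070 / 0.02829 = 37.82 h

37.8 h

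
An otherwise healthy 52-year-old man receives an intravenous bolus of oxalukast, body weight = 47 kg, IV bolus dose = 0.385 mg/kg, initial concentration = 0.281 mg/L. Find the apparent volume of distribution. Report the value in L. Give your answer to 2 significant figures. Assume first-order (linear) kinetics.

64 L

Dose = 0.385 × 47 = 18.10 mg
Vd = Dose / C₀ = 18.10 / 0.281 = 64.41 L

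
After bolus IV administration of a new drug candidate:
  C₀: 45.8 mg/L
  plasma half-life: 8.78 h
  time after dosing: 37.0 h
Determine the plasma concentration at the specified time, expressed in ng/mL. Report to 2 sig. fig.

k = ln2 / t½ = 0.693147 / 8.78 = 0.07895 h⁻¹
C = C₀ · e^(−k·t) = 45.80 × e^(−0.07895 × 37.0)
  = 45.80 × 0.05387 = 2.467 mg/L
Convert: 2.467 mg/L × 1000 = 2467 ng/mL

2500 ng/mL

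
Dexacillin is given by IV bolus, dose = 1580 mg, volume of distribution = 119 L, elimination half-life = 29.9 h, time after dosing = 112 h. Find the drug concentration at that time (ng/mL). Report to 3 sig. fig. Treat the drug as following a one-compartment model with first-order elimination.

990 ng/mL

C₀ = Dose / Vd = 1580 / 119 = 13.28 mg/L
k = ln2 / t½ = 0.693147 / 29.9 = 0.02318 h⁻¹
C = C₀ · e^(−k·t) = 13.28 × e^(−0.02318 × 112)
  = 13.28 × 0.07456 = 0.9902 mg/L
Convert: 0.9902 mg/L × 1000 = 990.2 ng/mL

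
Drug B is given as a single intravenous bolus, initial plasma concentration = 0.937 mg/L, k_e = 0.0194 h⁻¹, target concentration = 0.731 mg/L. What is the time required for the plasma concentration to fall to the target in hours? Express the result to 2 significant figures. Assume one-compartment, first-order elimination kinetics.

13 h

t = ln(C₀ / C) / k = ln(0.9370 / 0.731) / 0.01940
  = ln(1.282) / 0.01940 = 0.2484 / 0.01940 = 12.80 h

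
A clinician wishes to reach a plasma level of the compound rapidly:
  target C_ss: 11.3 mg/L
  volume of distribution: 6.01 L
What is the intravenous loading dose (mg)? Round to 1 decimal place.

67.9 mg

LD = Css × Vd = 11.3 × 6.01 = 67.91 mg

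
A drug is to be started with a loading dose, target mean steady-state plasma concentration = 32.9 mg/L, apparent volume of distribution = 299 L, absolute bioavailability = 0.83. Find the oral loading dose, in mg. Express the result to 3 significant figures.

11900 mg

LD = Css × Vd / F = 32.9 × 299 / 0.83 = 11850 mg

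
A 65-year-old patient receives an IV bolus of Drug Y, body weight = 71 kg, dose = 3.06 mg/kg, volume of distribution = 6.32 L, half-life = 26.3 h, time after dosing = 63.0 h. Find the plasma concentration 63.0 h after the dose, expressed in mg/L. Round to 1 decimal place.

Total dose = 3.06 × 71 = 217.3 mg
C₀ = Dose / Vd = 217.3 / 6.32 = 34.38 mg/L
k = ln2 / t½ = 0.693147 / 26.3 = 0.02636 h⁻¹
C = C₀ · e^(−k·t) = 34.38 × e^(−0.02636 × 63.0)
  = 34.38 × 0.1900 = 6.532 mg/L

6.5 mg/L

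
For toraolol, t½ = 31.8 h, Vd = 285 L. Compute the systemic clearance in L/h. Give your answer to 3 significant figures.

k = ln2 / t½ = 0.693147 / 31.8 = 0.02180 h⁻¹
CL = k × Vd = 0.02180 × 285 = 6.213 L/h

6.21 L/h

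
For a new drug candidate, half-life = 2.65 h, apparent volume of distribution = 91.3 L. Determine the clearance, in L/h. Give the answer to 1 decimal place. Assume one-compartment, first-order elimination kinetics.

k = ln2 / t½ = 0.693147 / 2.65 = 0.2616 h⁻¹
CL = k × Vd = 0.2616 × 91.3 = 23.88 L/h

23.9 L/h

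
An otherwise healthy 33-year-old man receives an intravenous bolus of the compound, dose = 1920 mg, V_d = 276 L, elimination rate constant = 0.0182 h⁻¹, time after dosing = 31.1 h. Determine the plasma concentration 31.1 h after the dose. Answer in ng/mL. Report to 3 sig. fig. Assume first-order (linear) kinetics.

C₀ = Dose / Vd = 1920 / 276 = 6.957 mg/L
C = C₀ · e^(−k·t) = 6.957 × e^(−0.01820 × 31.1)
  = 6.957 × 0.5678 = 3.950 mg/L
Convert: 3.950 mg/L × 1000 = 3950 ng/mL

3950 ng/mL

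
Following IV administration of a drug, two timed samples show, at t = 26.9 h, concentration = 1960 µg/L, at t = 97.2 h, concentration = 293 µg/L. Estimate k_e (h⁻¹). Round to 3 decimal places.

k = ln(C₁/C₂) / (t₂ − t₁) = ln(1960/293) / (97.2 − 26.9)
  = 1.901 / 70.30 = 0.02704 h⁻¹

0.027 h⁻¹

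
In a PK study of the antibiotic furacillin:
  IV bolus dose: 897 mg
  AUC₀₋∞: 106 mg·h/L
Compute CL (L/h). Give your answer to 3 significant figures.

8.46 L/h

CL = Dose / AUC = 897 / 106 = 8.462 L/h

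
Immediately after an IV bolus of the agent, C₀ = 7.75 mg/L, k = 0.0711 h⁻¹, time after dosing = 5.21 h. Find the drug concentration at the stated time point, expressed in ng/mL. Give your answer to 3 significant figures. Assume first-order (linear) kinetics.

C = C₀ · e^(−k·t) = 7.750 × e^(−0.07110 × 5.21)
  = 7.750 × 0.6904 = 5.351 mg/L
Convert: 5.351 mg/L × 1000 = 5351 ng/mL

5350 ng/mL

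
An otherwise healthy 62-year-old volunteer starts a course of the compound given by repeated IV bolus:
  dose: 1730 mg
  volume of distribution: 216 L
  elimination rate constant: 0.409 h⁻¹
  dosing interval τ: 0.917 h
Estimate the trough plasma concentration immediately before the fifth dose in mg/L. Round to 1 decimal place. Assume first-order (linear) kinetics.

C₀ per dose = Dose / Vd = 1730 / 216 = 8.009 mg/L
Fraction remaining after one interval: r = e^(−kτ) = e^(−0.4090 × 0.917) = 0.6873
Before dose 5, 4 doses have been given (aged 1τ, 2τ, 3τ, 4τ).
C_trough = C₀ × (r + r² + … + r^4) = C₀ × r(1−r^4)/(1−r)
        = 8.009 × 0.6873 × (1 − 0.2231) / (1 − 0.6873) = 13.68 mg/L

13.7 mg/L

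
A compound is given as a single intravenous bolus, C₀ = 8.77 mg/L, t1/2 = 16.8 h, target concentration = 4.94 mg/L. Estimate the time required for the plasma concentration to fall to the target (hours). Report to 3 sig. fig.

k = ln2 / t½ = 0.693147 / 16.8 = 0.04126 h⁻¹
t = ln(C₀ / C) / k = ln(8.770 / 4.94) / 0.04126
  = ln(1.775) / 0.04126 = 0.5738 / 0.04126 = 13.91 h

13.9 h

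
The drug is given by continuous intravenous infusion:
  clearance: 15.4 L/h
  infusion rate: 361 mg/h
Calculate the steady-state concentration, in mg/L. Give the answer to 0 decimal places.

At steady state Css = R₀ / CL = 361 / 15.40 = 23.44 mg/L

23 mg/L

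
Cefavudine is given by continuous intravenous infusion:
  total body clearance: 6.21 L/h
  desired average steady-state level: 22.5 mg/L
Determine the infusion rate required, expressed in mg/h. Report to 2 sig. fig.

140 mg/h

At steady state, infusion rate R₀ = Css × CL = 22.5 × 6.210 = 139.7 mg/h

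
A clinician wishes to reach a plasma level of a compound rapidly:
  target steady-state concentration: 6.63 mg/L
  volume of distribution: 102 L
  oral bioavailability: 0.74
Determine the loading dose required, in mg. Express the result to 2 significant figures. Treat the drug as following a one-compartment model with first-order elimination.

910 mg

LD = Css × Vd / F = 6.63 × 102 / 0.74 = 913.9 mg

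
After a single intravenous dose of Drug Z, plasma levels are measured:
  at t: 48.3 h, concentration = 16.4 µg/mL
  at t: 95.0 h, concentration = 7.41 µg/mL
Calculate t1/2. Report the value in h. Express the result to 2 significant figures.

41 h

k = ln(C₁/C₂) / (t₂ − t₁) = ln(16.4/7.41) / (95.0 − 48.3)
  = 0.7945 / 46.70 = 0.01701 h⁻¹
t½ = ln2 / k = 0.693147 / 0.01701 = 40.75 h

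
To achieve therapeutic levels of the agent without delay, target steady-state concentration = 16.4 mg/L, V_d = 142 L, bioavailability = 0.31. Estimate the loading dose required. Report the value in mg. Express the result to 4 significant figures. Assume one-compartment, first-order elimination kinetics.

7512 mg

LD = Css × Vd / F = 16.4 × 142 / 0.31 = 7512 mg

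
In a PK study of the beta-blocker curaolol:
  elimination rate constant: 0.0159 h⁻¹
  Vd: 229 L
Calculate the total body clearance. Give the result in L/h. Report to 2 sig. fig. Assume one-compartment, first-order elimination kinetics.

3.6 L/h

CL = k × Vd = 0.0159 × 229 = 3.641 L/h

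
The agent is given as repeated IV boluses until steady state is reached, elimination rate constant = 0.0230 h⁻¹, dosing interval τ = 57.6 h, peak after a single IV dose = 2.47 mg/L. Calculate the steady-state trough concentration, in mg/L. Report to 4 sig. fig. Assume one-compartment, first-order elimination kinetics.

e^(−kτ) = e^(−0.02300 × 57.6) = 0.2659
Accumulation ratio R = 1 / (1 − e^(−kτ)) = 1 / (1 − 0.2659) = 1.362
Steady-state trough = C₀ × R × e^(−kτ) = 2.47 × 1.362 × 0.2659 = 0.8945 mg/L

0.8945 mg/L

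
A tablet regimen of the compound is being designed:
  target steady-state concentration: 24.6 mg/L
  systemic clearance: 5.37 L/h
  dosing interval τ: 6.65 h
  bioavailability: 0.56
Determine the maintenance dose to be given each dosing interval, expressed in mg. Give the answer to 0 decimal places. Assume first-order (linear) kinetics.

At steady state, F × (Dose/τ) = Css × CL.
Dose = Css × CL × τ / F = 24.6 × 5.370 × 6.65 / 0.56 = 1569 mg

1569 mg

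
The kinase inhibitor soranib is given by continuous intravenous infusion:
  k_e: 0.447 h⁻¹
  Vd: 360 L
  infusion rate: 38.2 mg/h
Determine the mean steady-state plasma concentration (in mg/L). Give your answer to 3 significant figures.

CL = k × Vd = 0.4470 × 360 = 160.9 L/h
At steady state Css = R₀ / CL = 38.2 / 160.9 = 0.2374 mg/L

0.237 mg/L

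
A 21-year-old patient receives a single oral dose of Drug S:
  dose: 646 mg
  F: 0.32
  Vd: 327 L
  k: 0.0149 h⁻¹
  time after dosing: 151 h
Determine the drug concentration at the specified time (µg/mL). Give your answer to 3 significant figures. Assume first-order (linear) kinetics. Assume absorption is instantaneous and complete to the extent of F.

0.0666 µg/mL

Amount reaching circulation = F × Dose = 0.32 × 646.0 = 206.7 mg
C₀ = F·Dose / Vd = 206.7 / 327 = 0.6321 mg/L
C = C₀ · e^(−k·t) = 0.6321 × e^(−0.01490 × 151)
  = 0.6321 × 0.1054 = 0.06662 mg/L
(0.06662 mg/L = 0.06662 µg/mL)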